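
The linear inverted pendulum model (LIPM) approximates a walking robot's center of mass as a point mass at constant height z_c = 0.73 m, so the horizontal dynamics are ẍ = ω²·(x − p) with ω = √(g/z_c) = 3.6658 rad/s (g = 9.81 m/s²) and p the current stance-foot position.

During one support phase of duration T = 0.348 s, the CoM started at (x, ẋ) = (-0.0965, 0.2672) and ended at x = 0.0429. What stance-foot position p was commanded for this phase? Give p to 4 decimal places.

p = -0.1170

ωT = 3.6658·0.348 = 1.275698; cosh(ωT) = 1.930219, sinh(ωT) = 1.650983
x(T) = p + (x₀−p)·cosh(ωT) + (ẋ₀/ω)·sinh(ωT) ⇒ p·(1 − cosh) = x(T) − x₀·cosh − (ẋ₀/ω)·sinh
numerator   = 0.0429 − (-0.0965)·1.930219 − (0.2672/3.6658)·1.650983 = 0.108826
denominator = 1 − 1.930219 = -0.930219
p = 0.108826 / -0.930219 = -0.1170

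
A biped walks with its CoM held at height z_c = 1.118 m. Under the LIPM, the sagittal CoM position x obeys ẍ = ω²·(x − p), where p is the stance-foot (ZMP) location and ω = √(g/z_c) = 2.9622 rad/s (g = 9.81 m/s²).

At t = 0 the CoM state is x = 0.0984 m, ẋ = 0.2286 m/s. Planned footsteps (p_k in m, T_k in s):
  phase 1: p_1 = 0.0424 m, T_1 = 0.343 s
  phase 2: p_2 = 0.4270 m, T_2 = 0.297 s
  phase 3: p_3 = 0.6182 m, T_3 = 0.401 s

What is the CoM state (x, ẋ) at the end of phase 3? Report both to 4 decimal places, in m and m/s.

phase 1: p=0.0424, T=0.343, ωT=1.016035, cosh=1.562124, sinh=1.200096; start (x,ẋ)=(0.098400, 0.228600) → end (x,ẋ)=(0.222493, 0.556177)
phase 2: p=0.4270, T=0.297, ωT=0.879773, cosh=1.412615, sinh=0.997738; start (x,ẋ)=(0.222493, 0.556177) → end (x,ẋ)=(0.325444, 0.181244)
phase 3: p=0.6182, T=0.401, ωT=1.187842, cosh=1.792437, sinh=1.487559; start (x,ẋ)=(0.325444, 0.181244) → end (x,ẋ)=(0.184471, -0.965144)

x = 0.1845, ẋ = -0.9651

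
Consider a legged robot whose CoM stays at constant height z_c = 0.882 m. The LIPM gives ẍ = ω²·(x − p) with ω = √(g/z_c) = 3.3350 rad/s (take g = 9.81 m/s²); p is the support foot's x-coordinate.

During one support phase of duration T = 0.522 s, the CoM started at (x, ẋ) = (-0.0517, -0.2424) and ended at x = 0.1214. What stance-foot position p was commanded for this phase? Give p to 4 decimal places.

ωT = 3.3350·0.522 = 1.740870; cosh(ωT) = 2.938835, sinh(ωT) = 2.763467
x(T) = p + (x₀−p)·cosh(ωT) + (ẋ₀/ω)·sinh(ωT) ⇒ p·(1 − cosh) = x(T) − x₀·cosh − (ẋ₀/ω)·sinh
numerator   = 0.1214 − (-0.0517)·2.938835 − (-0.2424/3.3350)·2.763467 = 0.474197
denominator = 1 − 2.938835 = -1.938835
p = 0.474197 / -1.938835 = -0.2446

p = -0.2446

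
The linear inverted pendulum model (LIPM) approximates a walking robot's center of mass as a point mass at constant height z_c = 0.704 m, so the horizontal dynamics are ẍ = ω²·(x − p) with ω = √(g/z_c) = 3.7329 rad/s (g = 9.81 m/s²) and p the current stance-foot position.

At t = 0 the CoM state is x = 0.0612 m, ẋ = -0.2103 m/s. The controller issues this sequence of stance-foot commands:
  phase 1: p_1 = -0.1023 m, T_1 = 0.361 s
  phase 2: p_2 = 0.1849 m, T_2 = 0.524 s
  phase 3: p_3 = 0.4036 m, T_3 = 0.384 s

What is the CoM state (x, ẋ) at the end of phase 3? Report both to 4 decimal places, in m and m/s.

x = 1.7708, ẋ = 5.3274

phase 1: p=-0.1023, T=0.361, ωT=1.347577, cosh=2.053980, sinh=1.794110; start (x,ẋ)=(0.061200, -0.210300) → end (x,ẋ)=(0.132451, 0.663046)
phase 2: p=0.1849, T=0.524, ωT=1.956040, cosh=3.606342, sinh=3.464925; start (x,ẋ)=(0.132451, 0.663046) → end (x,ẋ)=(0.611199, 1.712784)
phase 3: p=0.4036, T=0.384, ωT=1.433434, cosh=2.215780, sinh=1.977292; start (x,ẋ)=(0.611199, 1.712784) → end (x,ẋ)=(1.770843, 5.327446)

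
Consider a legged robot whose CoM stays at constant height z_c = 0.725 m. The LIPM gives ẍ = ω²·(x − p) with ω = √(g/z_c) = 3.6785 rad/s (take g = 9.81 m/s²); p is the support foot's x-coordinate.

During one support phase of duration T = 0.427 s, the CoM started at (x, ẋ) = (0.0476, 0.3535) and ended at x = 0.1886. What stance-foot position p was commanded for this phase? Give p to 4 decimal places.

p = 0.1007

ωT = 3.6785·0.427 = 1.570720; cosh(ωT) = 2.509002, sinh(ωT) = 2.301106
x(T) = p + (x₀−p)·cosh(ωT) + (ẋ₀/ω)·sinh(ωT) ⇒ p·(1 − cosh) = x(T) − x₀·cosh − (ẋ₀/ω)·sinh
numerator   = 0.1886 − (0.0476)·2.509002 − (0.3535/3.6785)·2.301106 = -0.151962
denominator = 1 − 2.509002 = -1.509002
p = -0.151962 / -1.509002 = 0.1007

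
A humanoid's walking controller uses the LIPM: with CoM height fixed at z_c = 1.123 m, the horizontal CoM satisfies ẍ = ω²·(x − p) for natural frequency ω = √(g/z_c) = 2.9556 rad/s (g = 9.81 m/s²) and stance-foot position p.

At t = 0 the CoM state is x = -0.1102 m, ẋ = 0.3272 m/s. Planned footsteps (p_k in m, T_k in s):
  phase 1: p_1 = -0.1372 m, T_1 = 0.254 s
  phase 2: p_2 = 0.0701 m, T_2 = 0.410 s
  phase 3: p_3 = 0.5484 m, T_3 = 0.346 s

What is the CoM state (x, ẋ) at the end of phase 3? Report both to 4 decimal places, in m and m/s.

x = 0.1786, ẋ = -0.5066

phase 1: p=-0.1372, T=0.254, ωT=0.750722, cosh=1.295278, sinh=0.823252; start (x,ẋ)=(-0.110200, 0.327200) → end (x,ẋ)=(-0.011089, 0.489511)
phase 2: p=0.0701, T=0.410, ωT=1.211796, cosh=1.828588, sinh=1.530925; start (x,ẋ)=(-0.011089, 0.489511) → end (x,ẋ)=(0.175193, 0.527749)
phase 3: p=0.5484, T=0.346, ωT=1.022638, cosh=1.570082, sinh=1.210437; start (x,ẋ)=(0.175193, 0.527749) → end (x,ẋ)=(0.178568, -0.506565)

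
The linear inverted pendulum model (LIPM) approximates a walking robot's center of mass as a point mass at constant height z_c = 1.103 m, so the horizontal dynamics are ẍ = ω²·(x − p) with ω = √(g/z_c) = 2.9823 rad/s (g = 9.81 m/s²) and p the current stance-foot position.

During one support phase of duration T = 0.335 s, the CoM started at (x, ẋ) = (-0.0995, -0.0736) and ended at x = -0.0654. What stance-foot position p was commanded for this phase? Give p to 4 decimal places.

ωT = 2.9823·0.335 = 0.999071; cosh(ωT) = 1.541989, sinh(ωT) = 1.173767
x(T) = p + (x₀−p)·cosh(ωT) + (ẋ₀/ω)·sinh(ωT) ⇒ p·(1 − cosh) = x(T) − x₀·cosh − (ẋ₀/ω)·sinh
numerator   = -0.0654 − (-0.0995)·1.541989 − (-0.0736/2.9823)·1.173767 = 0.116995
denominator = 1 − 1.541989 = -0.541989
p = 0.116995 / -0.541989 = -0.2159

p = -0.2159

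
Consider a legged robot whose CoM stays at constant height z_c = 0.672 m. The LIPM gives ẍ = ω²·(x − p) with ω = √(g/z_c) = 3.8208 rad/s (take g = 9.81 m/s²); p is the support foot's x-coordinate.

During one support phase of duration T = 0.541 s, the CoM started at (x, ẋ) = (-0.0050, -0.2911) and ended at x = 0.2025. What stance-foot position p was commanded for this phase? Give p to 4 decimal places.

p = -0.1721

ωT = 3.8208·0.541 = 2.067053; cosh(ωT) = 4.014030, sinh(ωT) = 3.887472
x(T) = p + (x₀−p)·cosh(ωT) + (ẋ₀/ω)·sinh(ωT) ⇒ p·(1 − cosh) = x(T) − x₀·cosh − (ẋ₀/ω)·sinh
numerator   = 0.2025 − (-0.0050)·4.014030 − (-0.2911/3.8208)·3.887472 = 0.518750
denominator = 1 − 4.014030 = -3.014030
p = 0.518750 / -3.014030 = -0.1721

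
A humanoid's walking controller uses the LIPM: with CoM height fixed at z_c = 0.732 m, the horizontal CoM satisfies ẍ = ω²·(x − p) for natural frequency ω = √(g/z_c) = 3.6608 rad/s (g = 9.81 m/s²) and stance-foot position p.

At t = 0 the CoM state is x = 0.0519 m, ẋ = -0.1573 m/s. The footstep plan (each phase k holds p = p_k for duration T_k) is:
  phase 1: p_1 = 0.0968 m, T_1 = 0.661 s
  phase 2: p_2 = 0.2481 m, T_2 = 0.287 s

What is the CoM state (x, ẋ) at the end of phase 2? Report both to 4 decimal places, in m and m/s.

x = -1.4072, ẋ = -5.8659

phase 1: p=0.0968, T=0.661, ωT=2.419789, cosh=5.666212, sinh=5.577272; start (x,ẋ)=(0.051900, -0.157300) → end (x,ẋ)=(-0.397261, -1.808031)
phase 2: p=0.2481, T=0.287, ωT=1.050650, cosh=1.604609, sinh=1.254899; start (x,ẋ)=(-0.397261, -1.808031) → end (x,ẋ)=(-1.407234, -5.865930)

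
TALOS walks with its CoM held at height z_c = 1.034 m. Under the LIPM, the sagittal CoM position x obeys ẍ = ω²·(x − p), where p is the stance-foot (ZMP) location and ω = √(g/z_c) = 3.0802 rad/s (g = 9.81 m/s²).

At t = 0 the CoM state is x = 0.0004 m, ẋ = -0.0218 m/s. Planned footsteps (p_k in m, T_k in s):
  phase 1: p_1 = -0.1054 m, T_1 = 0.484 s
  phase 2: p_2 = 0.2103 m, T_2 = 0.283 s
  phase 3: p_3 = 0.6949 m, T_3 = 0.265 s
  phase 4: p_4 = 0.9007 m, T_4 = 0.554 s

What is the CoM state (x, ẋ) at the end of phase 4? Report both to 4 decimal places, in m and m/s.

x = -0.9008, ẋ = -5.2840

phase 1: p=-0.1054, T=0.484, ωT=1.490817, cosh=2.332955, sinh=2.107766; start (x,ẋ)=(0.000400, -0.021800) → end (x,ẋ)=(0.126509, 0.636031)
phase 2: p=0.2103, T=0.283, ωT=0.871697, cosh=1.404603, sinh=0.986361; start (x,ẋ)=(0.126509, 0.636031) → end (x,ẋ)=(0.296281, 0.638798)
phase 3: p=0.6949, T=0.265, ωT=0.816253, cosh=1.352047, sinh=0.909962; start (x,ẋ)=(0.296281, 0.638798) → end (x,ẋ)=(0.344664, -0.253590)
phase 4: p=0.9007, T=0.554, ωT=1.706431, cosh=2.845388, sinh=2.663875; start (x,ẋ)=(0.344664, -0.253590) → end (x,ẋ)=(-0.900752, -5.283985)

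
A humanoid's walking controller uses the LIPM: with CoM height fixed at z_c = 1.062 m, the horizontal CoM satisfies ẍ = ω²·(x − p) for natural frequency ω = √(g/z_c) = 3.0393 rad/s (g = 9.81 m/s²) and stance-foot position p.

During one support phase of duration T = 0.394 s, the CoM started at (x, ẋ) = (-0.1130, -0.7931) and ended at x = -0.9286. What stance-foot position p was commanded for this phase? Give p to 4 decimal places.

p = 0.4111

ωT = 3.0393·0.394 = 1.197484; cosh(ωT) = 1.806864, sinh(ωT) = 1.504911
x(T) = p + (x₀−p)·cosh(ωT) + (ẋ₀/ω)·sinh(ωT) ⇒ p·(1 − cosh) = x(T) − x₀·cosh − (ẋ₀/ω)·sinh
numerator   = -0.9286 − (-0.1130)·1.806864 − (-0.7931/3.0393)·1.504911 = -0.331721
denominator = 1 − 1.806864 = -0.806864
p = -0.331721 / -0.806864 = 0.4111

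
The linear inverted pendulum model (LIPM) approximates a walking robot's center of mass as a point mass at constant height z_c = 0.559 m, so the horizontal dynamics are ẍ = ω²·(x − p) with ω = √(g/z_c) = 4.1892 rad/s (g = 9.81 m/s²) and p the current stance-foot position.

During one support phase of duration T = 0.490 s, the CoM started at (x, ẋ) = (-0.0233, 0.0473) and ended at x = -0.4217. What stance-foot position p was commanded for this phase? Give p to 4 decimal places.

ωT = 4.1892·0.490 = 2.052708; cosh(ωT) = 3.958676, sinh(ωT) = 3.830289
x(T) = p + (x₀−p)·cosh(ωT) + (ẋ₀/ω)·sinh(ωT) ⇒ p·(1 − cosh) = x(T) − x₀·cosh − (ẋ₀/ω)·sinh
numerator   = -0.4217 − (-0.0233)·3.958676 − (0.0473/4.1892)·3.830289 = -0.372710
denominator = 1 − 3.958676 = -2.958676
p = -0.372710 / -2.958676 = 0.1260

p = 0.1260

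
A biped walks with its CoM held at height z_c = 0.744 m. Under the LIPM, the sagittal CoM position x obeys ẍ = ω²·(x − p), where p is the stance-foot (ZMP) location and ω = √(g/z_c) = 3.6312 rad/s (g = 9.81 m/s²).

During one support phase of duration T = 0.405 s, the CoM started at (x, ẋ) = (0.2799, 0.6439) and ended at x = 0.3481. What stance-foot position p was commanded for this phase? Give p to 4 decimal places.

p = 0.5102

ωT = 3.6312·0.405 = 1.470636; cosh(ωT) = 2.290891, sinh(ωT) = 2.061111
x(T) = p + (x₀−p)·cosh(ωT) + (ẋ₀/ω)·sinh(ωT) ⇒ p·(1 − cosh) = x(T) − x₀·cosh − (ẋ₀/ω)·sinh
numerator   = 0.3481 − (0.2799)·2.290891 − (0.6439/3.6312)·2.061111 = -0.658605
denominator = 1 − 2.290891 = -1.290891
p = -0.658605 / -1.290891 = 0.5102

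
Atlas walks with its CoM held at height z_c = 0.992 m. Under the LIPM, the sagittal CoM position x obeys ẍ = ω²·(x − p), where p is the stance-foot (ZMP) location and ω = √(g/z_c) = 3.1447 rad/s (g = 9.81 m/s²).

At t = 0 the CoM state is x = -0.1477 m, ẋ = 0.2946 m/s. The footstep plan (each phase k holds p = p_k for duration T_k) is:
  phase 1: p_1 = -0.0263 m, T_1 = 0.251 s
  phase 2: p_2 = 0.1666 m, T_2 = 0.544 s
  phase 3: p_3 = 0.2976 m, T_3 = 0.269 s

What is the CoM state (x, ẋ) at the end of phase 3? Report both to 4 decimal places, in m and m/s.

x = -1.5313, ẋ = -5.5037

phase 1: p=-0.0263, T=0.251, ωT=0.789320, cosh=1.328026, sinh=0.873872; start (x,ẋ)=(-0.147700, 0.294600) → end (x,ẋ)=(-0.105657, 0.057621)
phase 2: p=0.1666, T=0.544, ωT=1.710717, cosh=2.856831, sinh=2.676095; start (x,ẋ)=(-0.105657, 0.057621) → end (x,ẋ)=(-0.562157, -2.126567)
phase 3: p=0.2976, T=0.269, ωT=0.845924, cosh=1.379646, sinh=0.950485; start (x,ẋ)=(-0.562157, -2.126567) → end (x,ẋ)=(-1.531314, -5.503713)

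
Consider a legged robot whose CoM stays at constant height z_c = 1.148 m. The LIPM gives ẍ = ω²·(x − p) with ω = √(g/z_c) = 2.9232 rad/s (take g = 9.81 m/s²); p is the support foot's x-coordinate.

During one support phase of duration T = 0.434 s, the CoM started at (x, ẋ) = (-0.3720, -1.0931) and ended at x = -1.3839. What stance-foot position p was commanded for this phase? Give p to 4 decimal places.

p = 0.0630

ωT = 2.9232·0.434 = 1.268669; cosh(ωT) = 1.918661, sinh(ωT) = 1.637455
x(T) = p + (x₀−p)·cosh(ωT) + (ẋ₀/ω)·sinh(ωT) ⇒ p·(1 − cosh) = x(T) − x₀·cosh − (ẋ₀/ω)·sinh
numerator   = -1.3839 − (-0.3720)·1.918661 − (-1.0931/2.9232)·1.637455 = -0.057849
denominator = 1 − 1.918661 = -0.918661
p = -0.057849 / -0.918661 = 0.0630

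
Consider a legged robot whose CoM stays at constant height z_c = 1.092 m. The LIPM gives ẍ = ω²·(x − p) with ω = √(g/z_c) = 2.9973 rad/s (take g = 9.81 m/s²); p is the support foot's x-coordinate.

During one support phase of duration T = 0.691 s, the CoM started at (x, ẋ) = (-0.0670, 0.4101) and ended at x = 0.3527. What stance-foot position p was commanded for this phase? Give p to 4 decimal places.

ωT = 2.9973·0.691 = 2.071134; cosh(ωT) = 4.029930, sinh(ωT) = 3.903887
x(T) = p + (x₀−p)·cosh(ωT) + (ẋ₀/ω)·sinh(ωT) ⇒ p·(1 − cosh) = x(T) − x₀·cosh − (ẋ₀/ω)·sinh
numerator   = 0.3527 − (-0.0670)·4.029930 − (0.4101/2.9973)·3.903887 = 0.088563
denominator = 1 − 4.029930 = -3.029930
p = 0.088563 / -3.029930 = -0.0292

p = -0.0292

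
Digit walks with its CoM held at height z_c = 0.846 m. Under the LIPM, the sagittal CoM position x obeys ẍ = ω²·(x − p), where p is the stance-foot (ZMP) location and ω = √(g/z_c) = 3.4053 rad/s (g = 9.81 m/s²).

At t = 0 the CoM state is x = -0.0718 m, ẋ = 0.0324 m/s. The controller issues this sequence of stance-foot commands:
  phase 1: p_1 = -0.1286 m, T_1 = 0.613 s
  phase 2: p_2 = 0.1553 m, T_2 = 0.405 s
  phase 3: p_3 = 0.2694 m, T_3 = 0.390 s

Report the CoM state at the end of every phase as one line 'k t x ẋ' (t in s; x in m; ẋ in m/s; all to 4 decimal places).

phase 1: p=-0.1286, T=0.613, ωT=2.087449, cosh=4.094160, sinh=3.970156; start (x,ẋ)=(-0.071800, 0.032400) → end (x,ẋ)=(0.141723, 0.900563)
phase 2: p=0.1553, T=0.405, ωT=1.379147, cosh=2.111652, sinh=1.859859; start (x,ẋ)=(0.141723, 0.900563) → end (x,ẋ)=(0.618486, 1.815684)
phase 3: p=0.2694, T=0.390, ωT=1.328067, cosh=2.019365, sinh=1.754376; start (x,ẋ)=(0.618486, 1.815684) → end (x,ẋ)=(1.909754, 5.752030)

1 0.6130 0.1417 0.9006
2 1.0180 0.6185 1.8157
3 1.4080 1.9098 5.7520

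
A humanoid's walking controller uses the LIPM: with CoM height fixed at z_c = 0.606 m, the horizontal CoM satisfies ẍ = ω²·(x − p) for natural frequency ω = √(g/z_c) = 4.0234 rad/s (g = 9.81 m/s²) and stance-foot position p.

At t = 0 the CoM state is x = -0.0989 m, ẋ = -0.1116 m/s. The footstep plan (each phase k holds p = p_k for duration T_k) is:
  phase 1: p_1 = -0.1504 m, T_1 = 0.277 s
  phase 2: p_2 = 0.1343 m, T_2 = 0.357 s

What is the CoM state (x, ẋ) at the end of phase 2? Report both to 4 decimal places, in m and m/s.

phase 1: p=-0.1504, T=0.277, ωT=1.114482, cosh=1.688037, sinh=1.359952; start (x,ẋ)=(-0.098900, -0.111600) → end (x,ẋ)=(-0.101188, 0.093404)
phase 2: p=0.1343, T=0.357, ωT=1.436354, cosh=2.221564, sinh=1.983771; start (x,ẋ)=(-0.101188, 0.093404) → end (x,ẋ)=(-0.342798, -1.672046)

x = -0.3428, ẋ = -1.6720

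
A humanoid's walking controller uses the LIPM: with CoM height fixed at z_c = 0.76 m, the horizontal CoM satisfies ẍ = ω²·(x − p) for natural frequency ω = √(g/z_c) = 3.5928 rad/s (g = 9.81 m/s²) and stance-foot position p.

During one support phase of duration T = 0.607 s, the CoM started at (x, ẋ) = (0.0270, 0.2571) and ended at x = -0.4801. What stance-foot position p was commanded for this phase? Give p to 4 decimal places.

p = 0.2624

ωT = 3.5928·0.607 = 2.180830; cosh(ωT) = 4.483298, sinh(ωT) = 4.370350
x(T) = p + (x₀−p)·cosh(ωT) + (ẋ₀/ω)·sinh(ωT) ⇒ p·(1 − cosh) = x(T) − x₀·cosh − (ẋ₀/ω)·sinh
numerator   = -0.4801 − (0.0270)·4.483298 − (0.2571/3.5928)·4.370350 = -0.913890
denominator = 1 − 4.483298 = -3.483298
p = -0.913890 / -3.483298 = 0.2624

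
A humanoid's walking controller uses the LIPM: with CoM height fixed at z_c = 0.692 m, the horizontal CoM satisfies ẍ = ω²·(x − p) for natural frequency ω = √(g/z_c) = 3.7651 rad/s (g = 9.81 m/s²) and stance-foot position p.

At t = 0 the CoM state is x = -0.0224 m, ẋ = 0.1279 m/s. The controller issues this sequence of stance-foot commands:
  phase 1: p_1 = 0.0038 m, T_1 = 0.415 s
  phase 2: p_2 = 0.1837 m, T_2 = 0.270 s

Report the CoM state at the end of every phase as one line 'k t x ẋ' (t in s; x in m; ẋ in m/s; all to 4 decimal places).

1 0.4150 0.0160 0.0935
2 0.6850 -0.0485 -0.6120

phase 1: p=0.0038, T=0.415, ωT=1.562516, cosh=2.490210, sinh=2.280602; start (x,ẋ)=(-0.022400, 0.127900) → end (x,ẋ)=(0.016028, 0.093526)
phase 2: p=0.1837, T=0.270, ωT=1.016577, cosh=1.562775, sinh=1.200943; start (x,ẋ)=(0.016028, 0.093526) → end (x,ẋ)=(-0.048501, -0.611996)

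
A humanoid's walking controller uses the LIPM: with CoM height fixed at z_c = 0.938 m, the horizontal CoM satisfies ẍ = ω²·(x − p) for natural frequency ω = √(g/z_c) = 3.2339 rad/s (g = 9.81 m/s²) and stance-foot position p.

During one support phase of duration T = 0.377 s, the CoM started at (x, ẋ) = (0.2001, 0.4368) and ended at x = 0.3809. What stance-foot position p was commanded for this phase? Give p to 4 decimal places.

ωT = 3.2339·0.377 = 1.219180; cosh(ωT) = 1.839942, sinh(ωT) = 1.544470
x(T) = p + (x₀−p)·cosh(ωT) + (ẋ₀/ω)·sinh(ωT) ⇒ p·(1 − cosh) = x(T) − x₀·cosh − (ẋ₀/ω)·sinh
numerator   = 0.3809 − (0.2001)·1.839942 − (0.4368/3.2339)·1.544470 = -0.195883
denominator = 1 − 1.839942 = -0.839942
p = -0.195883 / -0.839942 = 0.2332

p = 0.2332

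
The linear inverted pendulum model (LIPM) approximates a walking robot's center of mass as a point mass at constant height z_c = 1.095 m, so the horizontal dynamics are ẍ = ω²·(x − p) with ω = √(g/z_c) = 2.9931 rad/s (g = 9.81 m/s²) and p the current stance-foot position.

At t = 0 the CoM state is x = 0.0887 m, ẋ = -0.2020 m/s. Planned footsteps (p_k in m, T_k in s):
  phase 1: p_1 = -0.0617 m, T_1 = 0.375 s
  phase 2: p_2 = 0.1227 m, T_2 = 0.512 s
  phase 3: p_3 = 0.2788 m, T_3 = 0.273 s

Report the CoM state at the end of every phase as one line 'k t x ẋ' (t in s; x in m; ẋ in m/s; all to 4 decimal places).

1 0.3750 0.1011 0.2751
2 0.8870 0.2732 0.5239
3 1.1600 0.4308 0.6936

phase 1: p=-0.0617, T=0.375, ωT=1.122413, cosh=1.698875, sinh=1.373382; start (x,ẋ)=(0.088700, -0.202000) → end (x,ẋ)=(0.101123, 0.275072)
phase 2: p=0.1227, T=0.512, ωT=1.532467, cosh=2.422793, sinh=2.206791; start (x,ẋ)=(0.101123, 0.275072) → end (x,ẋ)=(0.273233, 0.523925)
phase 3: p=0.2788, T=0.273, ωT=0.817116, cosh=1.352833, sinh=0.911129; start (x,ẋ)=(0.273233, 0.523925) → end (x,ẋ)=(0.430756, 0.693600)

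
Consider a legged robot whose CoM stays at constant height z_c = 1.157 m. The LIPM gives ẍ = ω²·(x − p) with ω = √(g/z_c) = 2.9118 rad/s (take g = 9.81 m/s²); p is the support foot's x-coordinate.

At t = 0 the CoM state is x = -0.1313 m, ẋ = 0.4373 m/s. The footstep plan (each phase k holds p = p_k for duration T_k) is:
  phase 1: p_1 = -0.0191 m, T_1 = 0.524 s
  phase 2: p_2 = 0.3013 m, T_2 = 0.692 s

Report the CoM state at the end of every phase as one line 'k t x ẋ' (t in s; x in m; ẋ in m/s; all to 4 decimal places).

1 0.5240 0.0397 0.3374
2 1.2160 -0.2704 -1.5181

phase 1: p=-0.0191, T=0.524, ωT=1.525783, cosh=2.408097, sinh=2.190647; start (x,ẋ)=(-0.131300, 0.437300) → end (x,ẋ)=(0.039707, 0.337368)
phase 2: p=0.3013, T=0.692, ωT=2.014966, cosh=3.816897, sinh=3.683572; start (x,ẋ)=(0.039707, 0.337368) → end (x,ẋ)=(-0.270385, -1.518100)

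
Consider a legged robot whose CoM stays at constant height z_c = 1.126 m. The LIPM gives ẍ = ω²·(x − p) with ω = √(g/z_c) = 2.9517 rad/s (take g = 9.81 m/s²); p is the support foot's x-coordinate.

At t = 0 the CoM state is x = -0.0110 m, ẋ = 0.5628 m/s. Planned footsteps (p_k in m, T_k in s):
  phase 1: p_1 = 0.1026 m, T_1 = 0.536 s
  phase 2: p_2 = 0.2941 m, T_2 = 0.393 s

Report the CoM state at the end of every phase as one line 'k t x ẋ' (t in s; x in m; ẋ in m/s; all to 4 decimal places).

phase 1: p=0.1026, T=0.536, ωT=1.582111, cosh=2.535379, sinh=2.329838; start (x,ẋ)=(-0.011000, 0.562800) → end (x,ẋ)=(0.258811, 0.645686)
phase 2: p=0.2941, T=0.393, ωT=1.160018, cosh=1.751736, sinh=1.438255; start (x,ẋ)=(0.258811, 0.645686) → end (x,ẋ)=(0.546901, 0.981257)

1 0.5360 0.2588 0.6457
2 0.9290 0.5469 0.9813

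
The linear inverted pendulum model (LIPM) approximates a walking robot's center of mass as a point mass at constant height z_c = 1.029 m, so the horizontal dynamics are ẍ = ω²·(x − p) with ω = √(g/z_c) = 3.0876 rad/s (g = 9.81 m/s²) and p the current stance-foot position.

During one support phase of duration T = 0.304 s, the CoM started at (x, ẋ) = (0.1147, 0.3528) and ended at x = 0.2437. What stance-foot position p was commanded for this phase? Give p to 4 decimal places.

p = 0.1035

ωT = 3.0876·0.304 = 0.938630; cosh(ωT) = 1.473820, sinh(ωT) = 1.082657
x(T) = p + (x₀−p)·cosh(ωT) + (ẋ₀/ω)·sinh(ωT) ⇒ p·(1 − cosh) = x(T) − x₀·cosh − (ẋ₀/ω)·sinh
numerator   = 0.2437 − (0.1147)·1.473820 − (0.3528/3.0876)·1.082657 = -0.049055
denominator = 1 − 1.473820 = -0.473820
p = -0.049055 / -0.473820 = 0.1035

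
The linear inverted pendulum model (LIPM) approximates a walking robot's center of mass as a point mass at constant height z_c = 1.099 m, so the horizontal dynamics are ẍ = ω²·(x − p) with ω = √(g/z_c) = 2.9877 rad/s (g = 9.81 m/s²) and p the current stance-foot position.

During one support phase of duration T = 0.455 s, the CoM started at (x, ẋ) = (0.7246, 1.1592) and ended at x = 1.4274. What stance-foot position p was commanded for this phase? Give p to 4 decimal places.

ωT = 2.9877·0.455 = 1.359403; cosh(ωT) = 2.075342, sinh(ωT) = 1.818528
x(T) = p + (x₀−p)·cosh(ωT) + (ẋ₀/ω)·sinh(ωT) ⇒ p·(1 − cosh) = x(T) − x₀·cosh − (ẋ₀/ω)·sinh
numerator   = 1.4274 − (0.7246)·2.075342 − (1.1592/2.9877)·1.818528 = -0.781965
denominator = 1 − 2.075342 = -1.075342
p = -0.781965 / -1.075342 = 0.7272

p = 0.7272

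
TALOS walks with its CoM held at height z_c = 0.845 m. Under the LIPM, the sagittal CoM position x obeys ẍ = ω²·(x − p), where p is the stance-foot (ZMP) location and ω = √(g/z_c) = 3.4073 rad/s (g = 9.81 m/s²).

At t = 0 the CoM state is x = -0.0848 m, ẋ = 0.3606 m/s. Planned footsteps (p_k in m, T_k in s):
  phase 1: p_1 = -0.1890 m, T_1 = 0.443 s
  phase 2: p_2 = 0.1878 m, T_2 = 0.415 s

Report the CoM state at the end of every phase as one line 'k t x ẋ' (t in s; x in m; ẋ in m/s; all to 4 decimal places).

phase 1: p=-0.1890, T=0.443, ωT=1.509434, cosh=2.372602, sinh=2.151567; start (x,ẋ)=(-0.084800, 0.360600) → end (x,ẋ)=(0.285929, 1.619454)
phase 2: p=0.1878, T=0.415, ωT=1.414030, cosh=2.177827, sinh=1.934666; start (x,ẋ)=(0.285929, 1.619454) → end (x,ẋ)=(1.321034, 4.173756)

1 0.4430 0.2859 1.6195
2 0.8580 1.3210 4.1738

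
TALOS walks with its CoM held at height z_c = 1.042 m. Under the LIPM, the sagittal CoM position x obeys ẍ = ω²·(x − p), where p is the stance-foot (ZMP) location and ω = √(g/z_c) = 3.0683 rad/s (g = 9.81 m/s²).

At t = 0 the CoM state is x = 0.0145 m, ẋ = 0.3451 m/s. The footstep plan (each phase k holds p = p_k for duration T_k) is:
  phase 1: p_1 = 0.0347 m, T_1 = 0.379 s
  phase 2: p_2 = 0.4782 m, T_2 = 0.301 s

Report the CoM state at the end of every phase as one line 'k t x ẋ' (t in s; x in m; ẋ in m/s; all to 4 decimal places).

1 0.3790 0.1616 0.5165
2 0.6800 0.1952 -0.2775

phase 1: p=0.0347, T=0.379, ωT=1.162886, cosh=1.755867, sinh=1.443284; start (x,ẋ)=(0.014500, 0.345100) → end (x,ẋ)=(0.161562, 0.516496)
phase 2: p=0.4782, T=0.301, ωT=0.923558, cosh=1.457669, sinh=1.060566; start (x,ẋ)=(0.161562, 0.516496) → end (x,ẋ)=(0.195174, -0.277504)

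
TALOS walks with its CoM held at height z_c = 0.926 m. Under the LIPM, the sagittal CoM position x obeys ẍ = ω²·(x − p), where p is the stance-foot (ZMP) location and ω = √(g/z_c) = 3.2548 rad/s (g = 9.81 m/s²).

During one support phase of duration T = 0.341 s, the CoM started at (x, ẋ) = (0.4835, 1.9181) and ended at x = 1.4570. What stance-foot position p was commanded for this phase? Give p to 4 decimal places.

ωT = 3.2548·0.341 = 1.109887; cosh(ωT) = 1.681806, sinh(ωT) = 1.352209
x(T) = p + (x₀−p)·cosh(ωT) + (ẋ₀/ω)·sinh(ωT) ⇒ p·(1 − cosh) = x(T) − x₀·cosh − (ẋ₀/ω)·sinh
numerator   = 1.4570 − (0.4835)·1.681806 − (1.9181/3.2548)·1.352209 = -0.153029
denominator = 1 − 1.681806 = -0.681806
p = -0.153029 / -0.681806 = 0.2244

p = 0.2244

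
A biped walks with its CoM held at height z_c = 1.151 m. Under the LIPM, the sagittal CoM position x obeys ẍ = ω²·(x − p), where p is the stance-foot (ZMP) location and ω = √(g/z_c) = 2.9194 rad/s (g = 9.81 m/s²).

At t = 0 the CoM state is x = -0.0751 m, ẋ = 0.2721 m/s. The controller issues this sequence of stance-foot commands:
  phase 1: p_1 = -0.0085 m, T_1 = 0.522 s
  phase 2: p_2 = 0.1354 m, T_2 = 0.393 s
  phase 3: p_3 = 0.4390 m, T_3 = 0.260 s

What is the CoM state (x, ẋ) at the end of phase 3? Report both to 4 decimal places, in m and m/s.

phase 1: p=-0.0085, T=0.522, ωT=1.523927, cosh=2.404035, sinh=2.186180; start (x,ẋ)=(-0.075100, 0.272100) → end (x,ẋ)=(0.035152, 0.229074)
phase 2: p=0.1354, T=0.393, ωT=1.147324, cosh=1.733619, sinh=1.416134; start (x,ẋ)=(0.035152, 0.229074) → end (x,ẋ)=(0.072727, -0.017323)
phase 3: p=0.4390, T=0.260, ωT=0.759044, cosh=1.302173, sinh=0.834060; start (x,ẋ)=(0.072727, -0.017323) → end (x,ẋ)=(-0.042900, -0.914415)

x = -0.0429, ẋ = -0.9144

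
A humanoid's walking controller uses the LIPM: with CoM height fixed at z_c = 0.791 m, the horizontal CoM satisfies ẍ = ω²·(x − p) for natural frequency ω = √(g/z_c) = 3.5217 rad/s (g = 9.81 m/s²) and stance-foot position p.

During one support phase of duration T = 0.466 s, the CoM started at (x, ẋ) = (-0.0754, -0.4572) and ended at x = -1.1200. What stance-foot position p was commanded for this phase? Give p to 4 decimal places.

p = 0.3551

ωT = 3.5217·0.466 = 1.641112; cosh(ωT) = 2.677335, sinh(ωT) = 2.483571
x(T) = p + (x₀−p)·cosh(ωT) + (ẋ₀/ω)·sinh(ωT) ⇒ p·(1 − cosh) = x(T) − x₀·cosh − (ẋ₀/ω)·sinh
numerator   = -1.1200 − (-0.0754)·2.677335 − (-0.4572/3.5217)·2.483571 = -0.595703
denominator = 1 − 2.677335 = -1.677335
p = -0.595703 / -1.677335 = 0.3551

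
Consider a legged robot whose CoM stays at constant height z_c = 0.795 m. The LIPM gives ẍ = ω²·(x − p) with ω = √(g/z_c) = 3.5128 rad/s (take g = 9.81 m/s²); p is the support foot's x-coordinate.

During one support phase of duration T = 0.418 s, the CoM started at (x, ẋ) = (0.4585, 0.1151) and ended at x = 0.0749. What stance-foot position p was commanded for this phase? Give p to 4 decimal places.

p = 0.8091

ωT = 3.5128·0.418 = 1.468350; cosh(ωT) = 2.286186, sinh(ωT) = 2.055881
x(T) = p + (x₀−p)·cosh(ωT) + (ẋ₀/ω)·sinh(ωT) ⇒ p·(1 − cosh) = x(T) − x₀·cosh − (ẋ₀/ω)·sinh
numerator   = 0.0749 − (0.4585)·2.286186 − (0.1151/3.5128)·2.055881 = -1.040679
denominator = 1 − 2.286186 = -1.286186
p = -1.040679 / -1.286186 = 0.8091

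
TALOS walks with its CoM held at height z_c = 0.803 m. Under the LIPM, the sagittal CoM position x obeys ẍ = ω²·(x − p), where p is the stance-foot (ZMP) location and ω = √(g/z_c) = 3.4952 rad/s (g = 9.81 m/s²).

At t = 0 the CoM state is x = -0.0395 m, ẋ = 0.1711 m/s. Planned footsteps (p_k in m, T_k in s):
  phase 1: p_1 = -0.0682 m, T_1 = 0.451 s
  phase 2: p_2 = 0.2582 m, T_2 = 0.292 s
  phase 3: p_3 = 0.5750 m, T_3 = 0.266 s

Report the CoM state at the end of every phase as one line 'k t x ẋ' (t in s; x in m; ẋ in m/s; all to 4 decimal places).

1 0.4510 0.1175 0.6638
2 0.7430 0.2669 0.4469
3 1.0090 0.2607 -0.4973

phase 1: p=-0.0682, T=0.451, ωT=1.576335, cosh=2.521964, sinh=2.315232; start (x,ẋ)=(-0.039500, 0.171100) → end (x,ẋ)=(0.117518, 0.663754)
phase 2: p=0.2582, T=0.292, ωT=1.020598, cosh=1.567617, sinh=1.207238; start (x,ẋ)=(0.117518, 0.663754) → end (x,ẋ)=(0.266924, 0.446897)
phase 3: p=0.5750, T=0.266, ωT=0.929723, cosh=1.464235, sinh=1.069572; start (x,ẋ)=(0.266924, 0.446897) → end (x,ẋ)=(0.260660, -0.497340)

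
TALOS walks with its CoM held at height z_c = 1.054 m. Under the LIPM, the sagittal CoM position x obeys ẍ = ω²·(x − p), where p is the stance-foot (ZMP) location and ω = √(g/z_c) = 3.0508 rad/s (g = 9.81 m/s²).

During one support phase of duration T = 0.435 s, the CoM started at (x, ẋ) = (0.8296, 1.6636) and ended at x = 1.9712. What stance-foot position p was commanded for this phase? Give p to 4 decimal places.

ωT = 3.0508·0.435 = 1.327098; cosh(ωT) = 2.017666, sinh(ωT) = 1.752420
x(T) = p + (x₀−p)·cosh(ωT) + (ẋ₀/ω)·sinh(ωT) ⇒ p·(1 − cosh) = x(T) − x₀·cosh − (ẋ₀/ω)·sinh
numerator   = 1.9712 − (0.8296)·2.017666 − (1.6636/3.0508)·1.752420 = -0.658250
denominator = 1 − 2.017666 = -1.017666
p = -0.658250 / -1.017666 = 0.6468

p = 0.6468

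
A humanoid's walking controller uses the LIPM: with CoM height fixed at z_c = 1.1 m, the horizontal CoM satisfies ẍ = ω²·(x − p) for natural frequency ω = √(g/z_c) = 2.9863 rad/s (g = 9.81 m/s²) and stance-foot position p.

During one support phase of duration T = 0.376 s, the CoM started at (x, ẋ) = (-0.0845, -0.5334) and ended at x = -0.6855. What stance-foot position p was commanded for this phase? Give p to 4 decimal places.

ωT = 2.9863·0.376 = 1.122849; cosh(ωT) = 1.699475, sinh(ωT) = 1.374123
x(T) = p + (x₀−p)·cosh(ωT) + (ẋ₀/ω)·sinh(ωT) ⇒ p·(1 − cosh) = x(T) − x₀·cosh − (ẋ₀/ω)·sinh
numerator   = -0.6855 − (-0.0845)·1.699475 − (-0.5334/2.9863)·1.374123 = -0.296454
denominator = 1 − 1.699475 = -0.699475
p = -0.296454 / -0.699475 = 0.4238

p = 0.4238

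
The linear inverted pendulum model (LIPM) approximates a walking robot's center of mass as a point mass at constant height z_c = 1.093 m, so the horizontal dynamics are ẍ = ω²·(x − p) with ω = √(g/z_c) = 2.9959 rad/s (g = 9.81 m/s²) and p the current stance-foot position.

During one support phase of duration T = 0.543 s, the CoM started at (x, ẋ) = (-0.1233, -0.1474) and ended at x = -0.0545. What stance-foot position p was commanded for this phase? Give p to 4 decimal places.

p = -0.2385

ωT = 2.9959·0.543 = 1.626774; cosh(ωT) = 2.641999, sinh(ωT) = 2.445436
x(T) = p + (x₀−p)·cosh(ωT) + (ẋ₀/ω)·sinh(ωT) ⇒ p·(1 − cosh) = x(T) − x₀·cosh − (ẋ₀/ω)·sinh
numerator   = -0.0545 − (-0.1233)·2.641999 − (-0.1474/2.9959)·2.445436 = 0.391575
denominator = 1 − 2.641999 = -1.641999
p = 0.391575 / -1.641999 = -0.2385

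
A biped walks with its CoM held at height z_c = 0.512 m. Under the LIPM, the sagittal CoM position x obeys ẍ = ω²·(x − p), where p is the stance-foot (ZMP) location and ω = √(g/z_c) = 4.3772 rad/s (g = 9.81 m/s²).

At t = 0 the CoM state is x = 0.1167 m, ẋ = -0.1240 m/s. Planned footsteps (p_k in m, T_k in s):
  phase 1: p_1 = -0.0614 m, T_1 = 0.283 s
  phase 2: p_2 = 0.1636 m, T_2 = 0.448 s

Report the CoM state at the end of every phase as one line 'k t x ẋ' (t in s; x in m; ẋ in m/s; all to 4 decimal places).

phase 1: p=-0.0614, T=0.283, ωT=1.238748, cosh=1.870518, sinh=1.580771; start (x,ẋ)=(0.116700, -0.124000) → end (x,ẋ)=(0.226958, 1.000392)
phase 2: p=0.1636, T=0.448, ωT=1.960986, cosh=3.623524, sinh=3.482804; start (x,ẋ)=(0.226958, 1.000392) → end (x,ẋ)=(1.189161, 4.590835)

1 0.2830 0.2270 1.0004
2 0.7310 1.1892 4.5908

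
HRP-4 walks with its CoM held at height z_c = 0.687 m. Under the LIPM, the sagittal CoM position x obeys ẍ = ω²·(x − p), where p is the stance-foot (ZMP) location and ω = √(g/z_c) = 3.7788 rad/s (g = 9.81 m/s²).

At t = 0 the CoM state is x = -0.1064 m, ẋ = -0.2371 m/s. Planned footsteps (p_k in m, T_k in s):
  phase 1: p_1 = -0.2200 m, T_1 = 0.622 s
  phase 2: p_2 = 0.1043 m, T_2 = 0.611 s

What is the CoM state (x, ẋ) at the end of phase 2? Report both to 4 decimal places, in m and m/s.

x = 1.1414, ẋ = 4.0345

phase 1: p=-0.2200, T=0.622, ωT=2.350414, cosh=5.292619, sinh=5.197289; start (x,ẋ)=(-0.106400, -0.237100) → end (x,ẋ)=(0.055139, 0.976169)
phase 2: p=0.1043, T=0.611, ωT=2.308847, cosh=5.081095, sinh=4.981719; start (x,ẋ)=(0.055139, 0.976169) → end (x,ẋ)=(1.141423, 4.034550)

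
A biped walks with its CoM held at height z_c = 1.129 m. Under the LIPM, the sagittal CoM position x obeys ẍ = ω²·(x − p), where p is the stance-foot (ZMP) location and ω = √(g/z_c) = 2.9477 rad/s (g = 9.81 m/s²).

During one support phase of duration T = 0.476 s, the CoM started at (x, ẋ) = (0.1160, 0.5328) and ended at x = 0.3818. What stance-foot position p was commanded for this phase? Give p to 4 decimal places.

p = 0.1848

ωT = 2.9477·0.476 = 1.403105; cosh(ωT) = 2.156822, sinh(ωT) = 1.910990
x(T) = p + (x₀−p)·cosh(ωT) + (ẋ₀/ω)·sinh(ωT) ⇒ p·(1 − cosh) = x(T) − x₀·cosh − (ẋ₀/ω)·sinh
numerator   = 0.3818 − (0.1160)·2.156822 − (0.5328/2.9477)·1.910990 = -0.213805
denominator = 1 − 2.156822 = -1.156822
p = -0.213805 / -1.156822 = 0.1848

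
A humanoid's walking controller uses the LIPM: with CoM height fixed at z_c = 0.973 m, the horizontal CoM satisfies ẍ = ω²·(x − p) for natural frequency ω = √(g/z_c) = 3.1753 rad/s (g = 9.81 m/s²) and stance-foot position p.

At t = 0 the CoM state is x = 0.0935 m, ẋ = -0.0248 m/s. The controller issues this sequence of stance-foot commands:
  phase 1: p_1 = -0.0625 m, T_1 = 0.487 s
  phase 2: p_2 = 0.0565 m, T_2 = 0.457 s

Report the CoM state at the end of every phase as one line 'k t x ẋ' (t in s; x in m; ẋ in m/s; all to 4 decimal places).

1 0.4870 0.3028 1.0491
2 0.9440 1.2772 3.9387

phase 1: p=-0.0625, T=0.487, ωT=1.546371, cosh=2.453712, sinh=2.240692; start (x,ẋ)=(0.093500, -0.024800) → end (x,ẋ)=(0.302779, 1.049068)
phase 2: p=0.0565, T=0.457, ωT=1.451112, cosh=2.251084, sinh=2.016774; start (x,ẋ)=(0.302779, 1.049068) → end (x,ẋ)=(1.277203, 3.938673)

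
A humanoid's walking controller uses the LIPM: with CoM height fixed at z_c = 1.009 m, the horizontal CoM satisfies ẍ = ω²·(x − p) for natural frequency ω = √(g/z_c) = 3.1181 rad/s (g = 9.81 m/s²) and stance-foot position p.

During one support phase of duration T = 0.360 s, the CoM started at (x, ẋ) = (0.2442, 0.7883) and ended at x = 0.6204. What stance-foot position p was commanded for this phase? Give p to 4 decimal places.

ωT = 3.1181·0.360 = 1.122516; cosh(ωT) = 1.699017, sinh(ωT) = 1.373558
x(T) = p + (x₀−p)·cosh(ωT) + (ẋ₀/ω)·sinh(ωT) ⇒ p·(1 − cosh) = x(T) − x₀·cosh − (ẋ₀/ω)·sinh
numerator   = 0.6204 − (0.2442)·1.699017 − (0.7883/3.1181)·1.373558 = -0.141755
denominator = 1 − 1.699017 = -0.699017
p = -0.141755 / -0.699017 = 0.2028

p = 0.2028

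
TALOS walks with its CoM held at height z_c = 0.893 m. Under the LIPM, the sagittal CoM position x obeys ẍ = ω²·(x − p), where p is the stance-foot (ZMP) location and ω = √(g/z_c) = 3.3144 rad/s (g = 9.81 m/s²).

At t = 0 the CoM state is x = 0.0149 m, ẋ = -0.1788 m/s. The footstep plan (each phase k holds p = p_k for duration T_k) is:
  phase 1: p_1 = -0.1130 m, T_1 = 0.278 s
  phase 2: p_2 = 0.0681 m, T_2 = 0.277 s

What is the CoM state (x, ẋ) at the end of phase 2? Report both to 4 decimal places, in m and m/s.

phase 1: p=-0.1130, T=0.278, ωT=0.921403, cosh=1.455387, sinh=1.057427; start (x,ẋ)=(0.014900, -0.178800) → end (x,ẋ)=(0.016100, 0.188032)
phase 2: p=0.0681, T=0.277, ωT=0.918089, cosh=1.451890, sinh=1.052609; start (x,ẋ)=(0.016100, 0.188032) → end (x,ẋ)=(0.052318, 0.091585)

x = 0.0523, ẋ = 0.0916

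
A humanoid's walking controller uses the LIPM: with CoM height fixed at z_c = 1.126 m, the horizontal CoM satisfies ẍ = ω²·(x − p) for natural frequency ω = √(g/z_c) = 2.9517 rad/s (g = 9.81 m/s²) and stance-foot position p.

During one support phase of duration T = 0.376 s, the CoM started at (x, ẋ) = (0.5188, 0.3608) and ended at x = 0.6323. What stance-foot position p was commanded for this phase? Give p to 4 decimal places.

p = 0.5947

ωT = 2.9517·0.376 = 1.109839; cosh(ωT) = 1.681741, sinh(ωT) = 1.352129
x(T) = p + (x₀−p)·cosh(ωT) + (ẋ₀/ω)·sinh(ωT) ⇒ p·(1 − cosh) = x(T) − x₀·cosh − (ẋ₀/ω)·sinh
numerator   = 0.6323 − (0.5188)·1.681741 − (0.3608/2.9517)·1.352129 = -0.405464
denominator = 1 − 1.681741 = -0.681741
p = -0.405464 / -0.681741 = 0.5947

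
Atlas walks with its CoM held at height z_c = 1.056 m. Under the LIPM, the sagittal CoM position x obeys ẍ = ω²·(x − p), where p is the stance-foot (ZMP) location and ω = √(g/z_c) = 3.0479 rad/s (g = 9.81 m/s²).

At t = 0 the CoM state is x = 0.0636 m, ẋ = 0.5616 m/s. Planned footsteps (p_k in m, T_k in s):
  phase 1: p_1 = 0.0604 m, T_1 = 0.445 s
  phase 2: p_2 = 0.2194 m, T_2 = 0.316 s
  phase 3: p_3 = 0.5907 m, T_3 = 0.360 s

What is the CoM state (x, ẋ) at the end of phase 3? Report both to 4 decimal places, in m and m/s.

phase 1: p=0.0604, T=0.445, ωT=1.356316, cosh=2.069736, sinh=1.812128; start (x,ẋ)=(0.063600, 0.561600) → end (x,ẋ)=(0.400922, 1.180038)
phase 2: p=0.2194, T=0.316, ωT=0.963136, cosh=1.500797, sinh=1.119103; start (x,ẋ)=(0.400922, 1.180038) → end (x,ẋ)=(0.925105, 2.390155)
phase 3: p=0.5907, T=0.360, ωT=1.097244, cosh=1.664844, sinh=1.331054; start (x,ẋ)=(0.925105, 2.390155) → end (x,ẋ)=(2.191241, 5.335889)

x = 2.1912, ẋ = 5.3359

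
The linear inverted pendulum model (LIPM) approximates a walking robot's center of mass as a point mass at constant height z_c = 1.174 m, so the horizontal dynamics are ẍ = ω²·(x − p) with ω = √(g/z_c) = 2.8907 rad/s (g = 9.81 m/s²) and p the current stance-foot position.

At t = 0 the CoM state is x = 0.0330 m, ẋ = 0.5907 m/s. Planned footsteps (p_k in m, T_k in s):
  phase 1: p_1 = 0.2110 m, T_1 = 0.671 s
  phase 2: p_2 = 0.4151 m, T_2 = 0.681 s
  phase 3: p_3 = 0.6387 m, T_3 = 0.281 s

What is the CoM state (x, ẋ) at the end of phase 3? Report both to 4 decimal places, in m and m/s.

phase 1: p=0.2110, T=0.671, ωT=1.939660, cosh=3.550068, sinh=3.406315; start (x,ẋ)=(0.033000, 0.590700) → end (x,ẋ)=(0.275151, 0.344324)
phase 2: p=0.4151, T=0.681, ωT=1.968567, cosh=3.650032, sinh=3.510375; start (x,ẋ)=(0.275151, 0.344324) → end (x,ẋ)=(0.322419, -0.163328)
phase 3: p=0.6387, T=0.281, ωT=0.812287, cosh=1.348448, sinh=0.904606; start (x,ẋ)=(0.322419, -0.163328) → end (x,ẋ)=(0.161100, -1.047296)

x = 0.1611, ẋ = -1.0473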